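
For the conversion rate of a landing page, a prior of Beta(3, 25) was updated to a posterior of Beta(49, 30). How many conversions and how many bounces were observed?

46 conversions and 5 bounces

A Beta(α, β) prior with s successes and f failures in binomial data gives a Beta(α+s, β+f) posterior.
Match parameters: s=49−3=46, f=30−25=5.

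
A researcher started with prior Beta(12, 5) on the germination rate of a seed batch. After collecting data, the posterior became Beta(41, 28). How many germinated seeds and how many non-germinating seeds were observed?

29 germinated seeds and 23 non-germinating seeds

Beta is conjugate to the binomial likelihood: posterior = Beta(a+s, b+f).
Match parameters: s=41−12=29, f=28−5=23.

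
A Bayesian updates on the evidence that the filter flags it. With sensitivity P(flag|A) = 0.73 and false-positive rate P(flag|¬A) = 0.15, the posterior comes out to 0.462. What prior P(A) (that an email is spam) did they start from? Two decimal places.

P(A) = 0.15

In odds form, posterior odds = prior odds × likelihood ratio, so prior odds = posterior odds ÷ LR.
Posterior odds = 0.462/(1−0.462) = 0.8587. LR = 0.73/0.15 = 4.8667.
Prior odds = 0.8587/4.8667 = 0.1764, so P(A) = 0.1764/(1+0.1764) ≈ 0.15.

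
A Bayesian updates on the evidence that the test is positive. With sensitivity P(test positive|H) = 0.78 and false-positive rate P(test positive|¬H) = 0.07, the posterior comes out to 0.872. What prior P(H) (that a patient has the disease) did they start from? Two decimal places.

In odds form, posterior odds = prior odds × likelihood ratio, so prior odds = posterior odds ÷ LR.
Posterior odds = 0.872/(1−0.872) = 6.8125. LR = 0.78/0.07 = 11.1429.
Prior odds = 6.8125/11.1429 = 0.6114, so P(H) = 0.6114/(1+0.6114) ≈ 0.38.

P(H) = 0.38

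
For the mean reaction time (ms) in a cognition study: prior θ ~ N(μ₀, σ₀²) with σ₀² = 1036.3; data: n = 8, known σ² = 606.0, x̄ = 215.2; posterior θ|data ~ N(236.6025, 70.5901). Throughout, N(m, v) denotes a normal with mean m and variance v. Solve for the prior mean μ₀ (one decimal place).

μ₀ = 529.4

With known observation variance, the Normal–Normal posterior has precision τ_n = τ₀ + n/σ² and mean μ_n = (τ₀μ₀ + (n/σ²)x̄)/τ_n.
Here τ₀ = 1/1036.3 = 0.000965 and τ_data = 8/606.0 = 0.013201, so τ_n = 0.014166.
Rearranging for μ₀: μ₀ = (μ_n·τ_n − τ_data·x̄)/τ₀ = (236.6025·0.014166 − 0.013201·215.2) / 0.000965 = 0.510856/0.000965 ≈ 529.4.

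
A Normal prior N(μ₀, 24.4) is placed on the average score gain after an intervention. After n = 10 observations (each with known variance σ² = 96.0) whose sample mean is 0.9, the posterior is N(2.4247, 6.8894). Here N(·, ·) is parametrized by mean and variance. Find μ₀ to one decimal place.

μ₀ = 6.3

The posterior mean is a precision-weighted average: μ_n = (τ₀μ₀ + τ_data·x̄)/(τ₀+τ_data), with τ₀=1/σ₀² and τ_data=n/σ².
Here τ₀ = 1/24.4 = 0.040984 and τ_data = 10/96.0 = 0.104167, so τ_n = 0.145151.
Rearranging for μ₀: μ₀ = (μ_n·τ_n − τ_data·x̄)/τ₀ = (2.4247·0.145151 − 0.104167·0.9) / 0.040984 = 0.258197/0.040984 ≈ 6.3.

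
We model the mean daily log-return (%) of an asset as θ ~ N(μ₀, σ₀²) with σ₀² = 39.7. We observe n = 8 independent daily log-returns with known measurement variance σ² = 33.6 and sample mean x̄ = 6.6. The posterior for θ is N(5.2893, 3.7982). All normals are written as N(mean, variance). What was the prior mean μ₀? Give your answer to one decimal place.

μ₀ = -7.1

The posterior mean is a precision-weighted average: μ_n = (τ₀μ₀ + τ_data·x̄)/(τ₀+τ_data), with τ₀=1/σ₀² and τ_data=n/σ².
Here τ₀ = 1/39.7 = 0.025189 and τ_data = 8/33.6 = 0.238095, so τ_n = 0.263284.
Rearranging for μ₀: μ₀ = (μ_n·τ_n − τ_data·x̄)/τ₀ = (5.2893·0.263284 − 0.238095·6.6) / 0.025189 = -0.178839/0.025189 ≈ -7.1.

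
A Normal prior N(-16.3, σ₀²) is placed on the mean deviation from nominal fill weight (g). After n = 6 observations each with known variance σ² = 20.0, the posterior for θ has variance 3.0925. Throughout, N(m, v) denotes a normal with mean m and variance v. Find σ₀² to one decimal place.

Posterior precision equals prior precision plus data precision: 1/σ_n² = 1/σ₀² + n/σ².
So 1/σ₀² = 1/3.0925 − 6/20.0 = 0.323363 − 0.300000 = 0.023363.
Hence σ₀² = 1/0.023363 ≈ 42.8.

σ₀² = 42.8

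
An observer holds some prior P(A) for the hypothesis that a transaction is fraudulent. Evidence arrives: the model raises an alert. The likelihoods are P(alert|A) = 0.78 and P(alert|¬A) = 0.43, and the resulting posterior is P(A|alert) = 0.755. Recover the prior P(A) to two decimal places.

Bayes' rule in odds form gives O(A|E) = O(A)·[P(E|A)/P(E|¬A)], hence O(A) = O(A|E)/LR.
Posterior odds = 0.755/(1−0.755) = 3.0816. LR = 0.78/0.43 = 1.8140.
Prior odds = 3.0816/1.8140 = 1.6988, so P(A) = 1.6988/(1+1.6988) ≈ 0.63.

P(A) = 0.63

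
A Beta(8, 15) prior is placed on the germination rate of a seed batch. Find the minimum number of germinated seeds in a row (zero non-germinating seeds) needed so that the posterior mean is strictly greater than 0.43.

After k germinated seeds and 0 non-germinating seeds the posterior is Beta(8+k, 15), with mean (8+k)/(8+15+k).
Set (8+k)/(23+k) > 0.43 and solve: k > (0.43·23 − 8)/(1 − 0.43) = 3.316.
The smallest integer exceeding 3.316 is 4.

k = 4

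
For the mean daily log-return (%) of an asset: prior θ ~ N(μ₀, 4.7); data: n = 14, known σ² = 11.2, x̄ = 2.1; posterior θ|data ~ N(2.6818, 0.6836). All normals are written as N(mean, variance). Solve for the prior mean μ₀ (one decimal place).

With known observation variance, the Normal–Normal posterior has precision τ_n = τ₀ + n/σ² and mean μ_n = (τ₀μ₀ + (n/σ²)x̄)/τ_n.
Here τ₀ = 1/4.7 = 0.212766 and τ_data = 14/11.2 = 1.250000, so τ_n = 1.462766.
Rearranging for μ₀: μ₀ = (μ_n·τ_n − τ_data·x̄)/τ₀ = (2.6818·1.462766 − 1.250000·2.1) / 0.212766 = 1.297846/0.212766 ≈ 6.1.

μ₀ = 6.1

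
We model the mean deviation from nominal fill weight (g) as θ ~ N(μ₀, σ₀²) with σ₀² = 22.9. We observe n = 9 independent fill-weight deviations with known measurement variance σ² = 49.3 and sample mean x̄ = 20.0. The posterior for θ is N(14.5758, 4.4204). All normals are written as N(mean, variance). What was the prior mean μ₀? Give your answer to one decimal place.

The posterior mean is a precision-weighted average: μ_n = (τ₀μ₀ + τ_data·x̄)/(τ₀+τ_data), with τ₀=1/σ₀² and τ_data=n/σ².
Here τ₀ = 1/22.9 = 0.043668 and τ_data = 9/49.3 = 0.182556, so τ_n = 0.226224.
Rearranging for μ₀: μ₀ = (μ_n·τ_n − τ_data·x̄)/τ₀ = (14.5758·0.226224 − 0.182556·20.0) / 0.043668 = -0.353724/0.043668 ≈ -8.1.

μ₀ = -8.1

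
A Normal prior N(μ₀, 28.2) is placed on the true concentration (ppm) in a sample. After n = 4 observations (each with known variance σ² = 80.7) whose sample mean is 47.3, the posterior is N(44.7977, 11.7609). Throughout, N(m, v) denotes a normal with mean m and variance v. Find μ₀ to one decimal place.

With known observation variance, the Normal–Normal posterior has precision τ_n = τ₀ + n/σ² and mean μ_n = (τ₀μ₀ + (n/σ²)x̄)/τ_n.
Here τ₀ = 1/28.2 = 0.035461 and τ_data = 4/80.7 = 0.049566, so τ_n = 0.085027.
Rearranging for μ₀: μ₀ = (μ_n·τ_n − τ_data·x̄)/τ₀ = (44.7977·0.085027 − 0.049566·47.3) / 0.035461 = 1.464542/0.035461 ≈ 41.3.

μ₀ = 41.3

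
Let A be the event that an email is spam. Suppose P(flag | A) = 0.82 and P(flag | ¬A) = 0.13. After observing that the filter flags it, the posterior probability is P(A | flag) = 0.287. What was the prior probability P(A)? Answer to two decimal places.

Bayes' rule in odds form gives O(A|E) = O(A)·[P(E|A)/P(E|¬A)], hence O(A) = O(A|E)/LR.
Posterior odds = 0.287/(1−0.287) = 0.4025. LR = 0.82/0.13 = 6.3077.
Prior odds = 0.4025/6.3077 = 0.0638, so P(A) = 0.0638/(1+0.0638) ≈ 0.06.

P(A) = 0.06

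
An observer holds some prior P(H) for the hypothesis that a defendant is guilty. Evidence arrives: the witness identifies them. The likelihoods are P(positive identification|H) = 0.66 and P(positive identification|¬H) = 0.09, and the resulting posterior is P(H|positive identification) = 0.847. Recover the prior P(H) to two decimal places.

P(H) = 0.43

In odds form, posterior odds = prior odds × likelihood ratio, so prior odds = posterior odds ÷ LR.
Posterior odds = 0.847/(1−0.847) = 5.5359. LR = 0.66/0.09 = 7.3333.
Prior odds = 5.5359/7.3333 = 0.7549, so P(H) = 0.7549/(1+0.7549) ≈ 0.43.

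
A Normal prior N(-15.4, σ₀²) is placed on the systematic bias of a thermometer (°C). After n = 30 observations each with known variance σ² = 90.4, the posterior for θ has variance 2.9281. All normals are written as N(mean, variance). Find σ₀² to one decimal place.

For the Normal–Normal model with known σ², precisions add: τ_n = τ₀ + n/σ².
So 1/σ₀² = 1/2.9281 − 30/90.4 = 0.341518 − 0.331858 = 0.009660.
Hence σ₀² = 1/0.009660 ≈ 103.5.

σ₀² = 103.5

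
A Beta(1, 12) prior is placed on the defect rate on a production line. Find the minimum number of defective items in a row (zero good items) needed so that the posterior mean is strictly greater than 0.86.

After k defective items and 0 good items the posterior is Beta(1+k, 12), with mean (1+k)/(1+12+k).
Set (1+k)/(13+k) > 0.86 and solve: k > (0.86·13 − 1)/(1 − 0.86) = 72.714.
The smallest integer exceeding 72.714 is 73, and checking k=73: (74)/(86) = 0.8605 > 0.86.

k = 73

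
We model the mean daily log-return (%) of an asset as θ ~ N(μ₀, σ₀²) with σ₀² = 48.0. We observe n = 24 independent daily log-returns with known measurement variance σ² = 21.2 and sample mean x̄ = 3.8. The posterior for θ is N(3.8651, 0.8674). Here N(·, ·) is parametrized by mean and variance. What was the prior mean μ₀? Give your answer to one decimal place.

μ₀ = 7.4

With known observation variance, the Normal–Normal posterior has precision τ_n = τ₀ + n/σ² and mean μ_n = (τ₀μ₀ + (n/σ²)x̄)/τ_n.
Here τ₀ = 1/48.0 = 0.020833 and τ_data = 24/21.2 = 1.132075, so τ_n = 1.152908.
Rearranging for μ₀: μ₀ = (μ_n·τ_n − τ_data·x̄)/τ₀ = (3.8651·1.152908 − 1.132075·3.8) / 0.020833 = 0.154220/0.020833 ≈ 7.4.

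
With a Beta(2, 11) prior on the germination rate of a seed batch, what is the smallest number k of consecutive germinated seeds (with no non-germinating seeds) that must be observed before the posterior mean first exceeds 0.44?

After k germinated seeds and 0 non-germinating seeds the posterior is Beta(2+k, 11), with mean (2+k)/(2+11+k).
Set (2+k)/(13+k) > 0.44 and solve: k > (0.44·13 − 2)/(1 − 0.44) = 6.643.
The smallest integer exceeding 6.643 is 7.

k = 7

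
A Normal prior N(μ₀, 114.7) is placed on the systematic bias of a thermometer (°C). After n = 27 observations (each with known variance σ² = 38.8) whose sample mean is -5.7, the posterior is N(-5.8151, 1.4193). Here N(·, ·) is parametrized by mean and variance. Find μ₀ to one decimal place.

μ₀ = -15.0

The posterior mean is a precision-weighted average: μ_n = (τ₀μ₀ + τ_data·x̄)/(τ₀+τ_data), with τ₀=1/σ₀² and τ_data=n/σ².
Here τ₀ = 1/114.7 = 0.008718 and τ_data = 27/38.8 = 0.695876, so τ_n = 0.704594.
Rearranging for μ₀: μ₀ = (μ_n·τ_n − τ_data·x̄)/τ₀ = (-5.8151·0.704594 − 0.695876·-5.7) / 0.008718 = -0.130791/0.008718 ≈ -15.0.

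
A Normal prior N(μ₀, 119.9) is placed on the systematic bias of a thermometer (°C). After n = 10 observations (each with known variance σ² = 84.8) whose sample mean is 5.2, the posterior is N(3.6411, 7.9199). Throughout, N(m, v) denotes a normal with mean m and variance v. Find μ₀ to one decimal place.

The posterior mean is a precision-weighted average: μ_n = (τ₀μ₀ + τ_data·x̄)/(τ₀+τ_data), with τ₀=1/σ₀² and τ_data=n/σ².
Here τ₀ = 1/119.9 = 0.008340 and τ_data = 10/84.8 = 0.117925, so τ_n = 0.126265.
Rearranging for μ₀: μ₀ = (μ_n·τ_n − τ_data·x̄)/τ₀ = (3.6411·0.126265 − 0.117925·5.2) / 0.008340 = -0.153467/0.008340 ≈ -18.4.

μ₀ = -18.4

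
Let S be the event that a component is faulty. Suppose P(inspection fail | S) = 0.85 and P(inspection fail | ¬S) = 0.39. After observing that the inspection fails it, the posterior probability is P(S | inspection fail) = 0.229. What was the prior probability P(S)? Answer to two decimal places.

P(S) = 0.12

In odds form, posterior odds = prior odds × likelihood ratio, so prior odds = posterior odds ÷ LR.
Posterior odds = 0.229/(1−0.229) = 0.2970. LR = 0.85/0.39 = 2.1795.
Prior odds = 0.2970/2.1795 = 0.1363, so P(S) = 0.1363/(1+0.1363) ≈ 0.12.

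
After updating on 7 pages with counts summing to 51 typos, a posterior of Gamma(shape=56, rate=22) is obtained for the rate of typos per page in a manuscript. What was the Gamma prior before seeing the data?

Gamma–Poisson conjugacy: posterior shape = α + Σxᵢ, posterior rate = β + n.
So α = 56 − 51 = 5 and β = 22 − 7 = 15.

Gamma(shape=5, rate=15)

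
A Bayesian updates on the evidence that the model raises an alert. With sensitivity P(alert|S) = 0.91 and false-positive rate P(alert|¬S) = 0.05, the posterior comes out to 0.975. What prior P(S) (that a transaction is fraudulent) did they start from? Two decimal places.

Bayes' rule in odds form gives O(S|E) = O(S)·[P(E|S)/P(E|¬S)], hence O(S) = O(S|E)/LR.
Posterior odds = 0.975/(1−0.975) = 39.0000. LR = 0.91/0.05 = 18.2000.
Prior odds = 39.0000/18.2000 = 2.1429, so P(S) = 2.1429/(1+2.1429) ≈ 0.68.

P(S) = 0.68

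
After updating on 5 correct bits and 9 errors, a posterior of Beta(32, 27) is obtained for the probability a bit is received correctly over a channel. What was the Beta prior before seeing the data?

Beta(27, 18)

Beta is conjugate to the binomial likelihood: posterior = Beta(a+s, b+f).
So a = 32 − 5 = 27 and b = 27 − 9 = 18.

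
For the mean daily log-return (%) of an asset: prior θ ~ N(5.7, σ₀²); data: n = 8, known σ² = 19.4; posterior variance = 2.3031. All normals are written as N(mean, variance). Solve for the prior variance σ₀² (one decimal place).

σ₀² = 45.8

For the Normal–Normal model with known σ², precisions add: τ_n = τ₀ + n/σ².
So 1/σ₀² = 1/2.3031 − 8/19.4 = 0.434197 − 0.412371 = 0.021826.
Hence σ₀² = 1/0.021826 ≈ 45.8.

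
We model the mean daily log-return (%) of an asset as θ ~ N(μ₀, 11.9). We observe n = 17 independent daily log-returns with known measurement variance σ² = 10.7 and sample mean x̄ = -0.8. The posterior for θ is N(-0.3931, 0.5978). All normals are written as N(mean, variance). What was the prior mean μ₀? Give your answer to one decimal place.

μ₀ = 7.3

The posterior mean is a precision-weighted average: μ_n = (τ₀μ₀ + τ_data·x̄)/(τ₀+τ_data), with τ₀=1/σ₀² and τ_data=n/σ².
Here τ₀ = 1/11.9 = 0.084034 and τ_data = 17/10.7 = 1.588785, so τ_n = 1.672819.
Rearranging for μ₀: μ₀ = (μ_n·τ_n − τ_data·x̄)/τ₀ = (-0.3931·1.672819 − 1.588785·-0.8) / 0.084034 = 0.613443/0.084034 ≈ 7.3.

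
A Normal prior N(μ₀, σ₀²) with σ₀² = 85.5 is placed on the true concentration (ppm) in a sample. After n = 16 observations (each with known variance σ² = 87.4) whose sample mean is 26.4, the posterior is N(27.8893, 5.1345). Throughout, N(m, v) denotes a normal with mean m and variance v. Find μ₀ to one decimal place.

μ₀ = 51.2

With known observation variance, the Normal–Normal posterior has precision τ_n = τ₀ + n/σ² and mean μ_n = (τ₀μ₀ + (n/σ²)x̄)/τ_n.
Here τ₀ = 1/85.5 = 0.011696 and τ_data = 16/87.4 = 0.183066, so τ_n = 0.194762.
Rearranging for μ₀: μ₀ = (μ_n·τ_n − τ_data·x̄)/τ₀ = (27.8893·0.194762 − 0.183066·26.4) / 0.011696 = 0.598833/0.011696 ≈ 51.2.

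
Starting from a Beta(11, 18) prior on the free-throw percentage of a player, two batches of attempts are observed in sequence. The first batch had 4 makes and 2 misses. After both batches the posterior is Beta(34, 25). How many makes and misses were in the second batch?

19 makes and 5 misses

Because Beta–binomial updating is additive in the counts, the combined data contributed (α_post−α_prior, β_post−β_prior) successes and failures.
Total across both batches: 34−11=23 makes, 25−18=7 misses.
Subtract the first batch: 23−4=19 makes and 7−2=5 misses.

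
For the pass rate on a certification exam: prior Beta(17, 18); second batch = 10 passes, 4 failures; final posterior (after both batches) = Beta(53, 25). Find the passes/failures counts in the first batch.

Because Beta–binomial updating is additive in the counts, the combined data contributed (α_post−α_prior, β_post−β_prior) successes and failures.
Total across both batches: 53−17=36 passes, 25−18=7 failures.
Subtract the second batch: 36−10=26 passes and 7−4=3 failures.

26 passes and 3 failures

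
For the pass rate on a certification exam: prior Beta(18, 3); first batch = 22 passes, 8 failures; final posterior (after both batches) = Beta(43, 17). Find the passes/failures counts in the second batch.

Because Beta–binomial updating is additive in the counts, the combined data contributed (α_post−α_prior, β_post−β_prior) successes and failures.
Total across both batches: 43−18=25 passes, 17−3=14 failures.
Subtract the first batch: 25−22=3 passes and 14−8=6 failures.

3 passes and 6 failures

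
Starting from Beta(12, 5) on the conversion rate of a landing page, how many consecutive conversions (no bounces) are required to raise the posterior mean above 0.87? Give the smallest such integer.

k = 22

After k conversions and 0 bounces the posterior is Beta(12+k, 5), with mean (12+k)/(12+5+k).
Set (12+k)/(17+k) > 0.87 and solve: k > (0.87·17 − 12)/(1 − 0.87) = 21.462.
The smallest integer exceeding 21.462 is 22, and checking k=22: (34)/(39) = 0.8718 > 0.87.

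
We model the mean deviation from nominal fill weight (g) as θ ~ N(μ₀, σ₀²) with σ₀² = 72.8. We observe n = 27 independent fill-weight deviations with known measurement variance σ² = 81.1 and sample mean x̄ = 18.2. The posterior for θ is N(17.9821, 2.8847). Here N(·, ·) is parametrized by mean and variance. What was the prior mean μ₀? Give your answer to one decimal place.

μ₀ = 12.7

The posterior mean is a precision-weighted average: μ_n = (τ₀μ₀ + τ_data·x̄)/(τ₀+τ_data), with τ₀=1/σ₀² and τ_data=n/σ².
Here τ₀ = 1/72.8 = 0.013736 and τ_data = 27/81.1 = 0.332922, so τ_n = 0.346658.
Rearranging for μ₀: μ₀ = (μ_n·τ_n − τ_data·x̄)/τ₀ = (17.9821·0.346658 − 0.332922·18.2) / 0.013736 = 0.174458/0.013736 ≈ 12.7.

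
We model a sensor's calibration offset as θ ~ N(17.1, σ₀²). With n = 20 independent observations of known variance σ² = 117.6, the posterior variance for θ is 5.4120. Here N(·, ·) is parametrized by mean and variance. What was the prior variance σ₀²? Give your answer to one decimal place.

For the Normal–Normal model with known σ², precisions add: τ_n = τ₀ + n/σ².
So 1/σ₀² = 1/5.4120 − 20/117.6 = 0.184775 − 0.170068 = 0.014707.
Hence σ₀² = 1/0.014707 ≈ 68.0.

σ₀² = 68.0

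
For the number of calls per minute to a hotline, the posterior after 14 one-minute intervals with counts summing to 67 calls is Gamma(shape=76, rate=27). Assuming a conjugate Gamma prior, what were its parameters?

Gamma(shape=9, rate=13)

A Gamma(α, β) prior (rate parametrization) on a Poisson rate with n observations summing to S gives posterior Gamma(α+S, β+n).
So α = 76 − 67 = 9 and β = 27 − 14 = 13.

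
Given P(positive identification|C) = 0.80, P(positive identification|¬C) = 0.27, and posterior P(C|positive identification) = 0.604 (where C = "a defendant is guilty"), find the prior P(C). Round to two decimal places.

P(C) = 0.34

Bayes' rule in odds form gives O(C|E) = O(C)·[P(E|C)/P(E|¬C)], hence O(C) = O(C|E)/LR.
Posterior odds = 0.604/(1−0.604) = 1.5253. LR = 0.80/0.27 = 2.9630.
Prior odds = 1.5253/2.9630 = 0.5148, so P(C) = 0.5148/(1+0.5148) ≈ 0.34.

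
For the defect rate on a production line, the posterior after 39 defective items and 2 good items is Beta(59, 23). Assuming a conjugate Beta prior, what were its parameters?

Under Beta–binomial conjugacy the posterior parameters are (a+s, b+f).
Subtract the data counts: 59−39=20, 23−2=21.

Beta(20, 21)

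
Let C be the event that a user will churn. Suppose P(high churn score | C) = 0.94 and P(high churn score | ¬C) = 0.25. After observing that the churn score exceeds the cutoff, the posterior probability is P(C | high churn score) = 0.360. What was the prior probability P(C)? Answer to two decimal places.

In odds form, posterior odds = prior odds × likelihood ratio, so prior odds = posterior odds ÷ LR.
Posterior odds = 0.360/(1−0.360) = 0.5625. LR = 0.94/0.25 = 3.7600.
Prior odds = 0.5625/3.7600 = 0.1496, so P(C) = 0.1496/(1+0.1496) ≈ 0.13.

P(C) = 0.13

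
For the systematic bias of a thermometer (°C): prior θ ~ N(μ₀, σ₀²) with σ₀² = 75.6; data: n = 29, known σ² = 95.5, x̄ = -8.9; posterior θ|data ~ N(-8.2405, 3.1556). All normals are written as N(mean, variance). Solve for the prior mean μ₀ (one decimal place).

μ₀ = 6.9

The posterior mean is a precision-weighted average: μ_n = (τ₀μ₀ + τ_data·x̄)/(τ₀+τ_data), with τ₀=1/σ₀² and τ_data=n/σ².
Here τ₀ = 1/75.6 = 0.013228 and τ_data = 29/95.5 = 0.303665, so τ_n = 0.316893.
Rearranging for μ₀: μ₀ = (μ_n·τ_n − τ_data·x̄)/τ₀ = (-8.2405·0.316893 − 0.303665·-8.9) / 0.013228 = 0.091262/0.013228 ≈ 6.9.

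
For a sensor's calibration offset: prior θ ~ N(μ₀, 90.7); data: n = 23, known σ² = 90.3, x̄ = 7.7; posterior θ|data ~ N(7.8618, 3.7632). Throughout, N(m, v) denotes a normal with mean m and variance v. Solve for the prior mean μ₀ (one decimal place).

μ₀ = 11.6

With known observation variance, the Normal–Normal posterior has precision τ_n = τ₀ + n/σ² and mean μ_n = (τ₀μ₀ + (n/σ²)x̄)/τ_n.
Here τ₀ = 1/90.7 = 0.011025 and τ_data = 23/90.3 = 0.254707, so τ_n = 0.265732.
Rearranging for μ₀: μ₀ = (μ_n·τ_n − τ_data·x̄)/τ₀ = (7.8618·0.265732 − 0.254707·7.7) / 0.011025 = 0.127888/0.011025 ≈ 11.6.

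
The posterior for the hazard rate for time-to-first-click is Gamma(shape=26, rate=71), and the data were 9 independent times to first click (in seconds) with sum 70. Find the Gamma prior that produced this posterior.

For an exponential likelihood with a Gamma(α, β) prior on the rate, n observations with total T give posterior Gamma(α+n, β+T).
So α = 26 − 9 = 17 and β = 71 − 70 = 1.

Gamma(shape=17, rate=1)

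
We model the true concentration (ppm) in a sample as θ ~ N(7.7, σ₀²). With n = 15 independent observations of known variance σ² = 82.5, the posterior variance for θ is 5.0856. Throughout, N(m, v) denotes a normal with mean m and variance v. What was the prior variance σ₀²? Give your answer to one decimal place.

σ₀² = 67.5

For the Normal–Normal model with known σ², precisions add: τ_n = τ₀ + n/σ².
So 1/σ₀² = 1/5.0856 − 15/82.5 = 0.196634 − 0.181818 = 0.014816.
Hence σ₀² = 1/0.014816 ≈ 67.5.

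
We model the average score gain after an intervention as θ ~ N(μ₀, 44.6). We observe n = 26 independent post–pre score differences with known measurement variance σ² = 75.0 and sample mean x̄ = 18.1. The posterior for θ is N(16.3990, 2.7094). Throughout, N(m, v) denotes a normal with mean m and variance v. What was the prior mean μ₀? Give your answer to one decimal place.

The posterior mean is a precision-weighted average: μ_n = (τ₀μ₀ + τ_data·x̄)/(τ₀+τ_data), with τ₀=1/σ₀² and τ_data=n/σ².
Here τ₀ = 1/44.6 = 0.022422 and τ_data = 26/75.0 = 0.346667, so τ_n = 0.369089.
Rearranging for μ₀: μ₀ = (μ_n·τ_n − τ_data·x̄)/τ₀ = (16.3990·0.369089 − 0.346667·18.1) / 0.022422 = -0.221982/0.022422 ≈ -9.9.

μ₀ = -9.9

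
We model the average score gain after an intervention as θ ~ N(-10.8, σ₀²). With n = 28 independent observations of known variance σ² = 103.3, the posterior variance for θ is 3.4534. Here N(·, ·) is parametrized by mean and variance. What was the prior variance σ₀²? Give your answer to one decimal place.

Posterior precision equals prior precision plus data precision: 1/σ_n² = 1/σ₀² + n/σ².
So 1/σ₀² = 1/3.4534 − 28/103.3 = 0.289570 − 0.271055 = 0.018515.
Hence σ₀² = 1/0.018515 ≈ 54.0.

σ₀² = 54.0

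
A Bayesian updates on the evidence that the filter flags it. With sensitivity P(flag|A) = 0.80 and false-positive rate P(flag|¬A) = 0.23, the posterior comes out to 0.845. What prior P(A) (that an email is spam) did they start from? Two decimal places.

P(A) = 0.61

Bayes' rule in odds form gives O(A|E) = O(A)·[P(E|A)/P(E|¬A)], hence O(A) = O(A|E)/LR.
Posterior odds = 0.845/(1−0.845) = 5.4516. LR = 0.80/0.23 = 3.4783.
Prior odds = 5.4516/3.4783 = 1.5673, so P(A) = 1.5673/(1+1.5673) ≈ 0.61.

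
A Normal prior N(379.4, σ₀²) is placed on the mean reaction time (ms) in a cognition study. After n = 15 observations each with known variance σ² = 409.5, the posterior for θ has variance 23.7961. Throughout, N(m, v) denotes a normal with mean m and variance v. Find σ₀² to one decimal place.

For the Normal–Normal model with known σ², precisions add: τ_n = τ₀ + n/σ².
So 1/σ₀² = 1/23.7961 − 15/409.5 = 0.042024 − 0.036630 = 0.005394.
Hence σ₀² = 1/0.005394 ≈ 185.4.

σ₀² = 185.4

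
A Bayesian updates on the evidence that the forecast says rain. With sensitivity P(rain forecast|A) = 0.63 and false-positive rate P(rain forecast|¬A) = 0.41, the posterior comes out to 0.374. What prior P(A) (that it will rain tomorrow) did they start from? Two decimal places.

P(A) = 0.28

Bayes' rule in odds form gives O(A|E) = O(A)·[P(E|A)/P(E|¬A)], hence O(A) = O(A|E)/LR.
Posterior odds = 0.374/(1−0.374) = 0.5974. LR = 0.63/0.41 = 1.5366.
Prior odds = 0.5974/1.5366 = 0.3888, so P(A) = 0.3888/(1+0.3888) ≈ 0.28.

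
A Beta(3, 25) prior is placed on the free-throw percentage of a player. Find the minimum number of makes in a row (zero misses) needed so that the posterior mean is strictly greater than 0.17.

k = 3

After k makes and 0 misses the posterior is Beta(3+k, 25), with mean (3+k)/(3+25+k).
Set (3+k)/(28+k) > 0.17 and solve: k > (0.17·28 − 3)/(1 − 0.17) = 2.120.
The smallest integer exceeding 2.120 is 3.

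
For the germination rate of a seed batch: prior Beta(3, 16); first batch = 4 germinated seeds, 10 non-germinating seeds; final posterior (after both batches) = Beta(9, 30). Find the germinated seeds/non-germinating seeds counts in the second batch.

2 germinated seeds and 4 non-germinating seeds

Sequential conjugate updates are equivalent to a single update on the pooled data, so total successes = posterior α − prior α and total failures = posterior β − prior β.
Total across both batches: 9−3=6 germinated seeds, 30−16=14 non-germinating seeds.
Subtract the first batch: 6−4=2 germinated seeds and 14−10=4 non-germinating seeds.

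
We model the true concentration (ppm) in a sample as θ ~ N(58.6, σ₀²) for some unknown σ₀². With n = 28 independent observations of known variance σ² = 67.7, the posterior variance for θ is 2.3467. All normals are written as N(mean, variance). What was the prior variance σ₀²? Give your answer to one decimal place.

σ₀² = 79.7

For the Normal–Normal model with known σ², precisions add: τ_n = τ₀ + n/σ².
So 1/σ₀² = 1/2.3467 − 28/67.7 = 0.426130 − 0.413589 = 0.012541.
Hence σ₀² = 1/0.012541 ≈ 79.7.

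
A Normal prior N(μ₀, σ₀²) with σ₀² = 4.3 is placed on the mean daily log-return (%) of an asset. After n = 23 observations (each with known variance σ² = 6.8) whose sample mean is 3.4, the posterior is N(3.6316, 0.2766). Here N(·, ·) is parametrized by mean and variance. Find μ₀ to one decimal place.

The posterior mean is a precision-weighted average: μ_n = (τ₀μ₀ + τ_data·x̄)/(τ₀+τ_data), with τ₀=1/σ₀² and τ_data=n/σ².
Here τ₀ = 1/4.3 = 0.232558 and τ_data = 23/6.8 = 3.382353, so τ_n = 3.614911.
Rearranging for μ₀: μ₀ = (μ_n·τ_n − τ_data·x̄)/τ₀ = (3.6316·3.614911 − 3.382353·3.4) / 0.232558 = 1.627911/0.232558 ≈ 7.0.

μ₀ = 7.0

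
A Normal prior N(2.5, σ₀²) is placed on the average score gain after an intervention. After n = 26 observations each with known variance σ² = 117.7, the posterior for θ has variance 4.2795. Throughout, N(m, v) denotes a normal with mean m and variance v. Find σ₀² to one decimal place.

Posterior precision equals prior precision plus data precision: 1/σ_n² = 1/σ₀² + n/σ².
So 1/σ₀² = 1/4.2795 − 26/117.7 = 0.233672 − 0.220901 = 0.012771.
Hence σ₀² = 1/0.012771 ≈ 78.3.

σ₀² = 78.3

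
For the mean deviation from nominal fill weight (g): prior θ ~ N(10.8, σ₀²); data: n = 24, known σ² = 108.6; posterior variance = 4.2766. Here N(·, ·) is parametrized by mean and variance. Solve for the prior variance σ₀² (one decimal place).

For the Normal–Normal model with known σ², precisions add: τ_n = τ₀ + n/σ².
So 1/σ₀² = 1/4.2766 − 24/108.6 = 0.233831 − 0.220994 = 0.012837.
Hence σ₀² = 1/0.012837 ≈ 77.9.

σ₀² = 77.9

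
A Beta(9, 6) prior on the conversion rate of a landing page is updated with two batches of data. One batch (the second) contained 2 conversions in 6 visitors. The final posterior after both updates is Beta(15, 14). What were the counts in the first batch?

Because Beta–binomial updating is additive in the counts, the combined data contributed (α_post−α_prior, β_post−β_prior) successes and failures.
Total across both batches: 15−9=6 conversions, 14−6=8 bounces.
Subtract the second batch: 6−2=4 conversions and 8−4=4 bounces.

4 conversions and 4 bounces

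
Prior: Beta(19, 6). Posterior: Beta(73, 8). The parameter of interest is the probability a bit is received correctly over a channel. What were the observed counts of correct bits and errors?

Under Beta–binomial conjugacy the posterior parameters are (a+s, b+f).
Match parameters: s=73−19=54, f=8−6=2.

54 correct bits and 2 errors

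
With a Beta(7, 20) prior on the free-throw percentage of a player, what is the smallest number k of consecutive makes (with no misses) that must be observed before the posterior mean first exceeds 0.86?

k = 116

After k makes and 0 misses the posterior is Beta(7+k, 20), with mean (7+k)/(7+20+k).
Set (7+k)/(27+k) > 0.86 and solve: k > (0.86·27 − 7)/(1 − 0.86) = 115.857.
The smallest integer exceeding 115.857 is 116, and checking k=116: (123)/(143) = 0.8601 > 0.86.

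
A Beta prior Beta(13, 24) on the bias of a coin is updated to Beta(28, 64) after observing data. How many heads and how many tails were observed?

15 heads and 40 tails

Under Beta–binomial conjugacy the posterior parameters are (a+s, b+f).
So s = 28 − 13 = 15 and f = 64 − 24 = 40.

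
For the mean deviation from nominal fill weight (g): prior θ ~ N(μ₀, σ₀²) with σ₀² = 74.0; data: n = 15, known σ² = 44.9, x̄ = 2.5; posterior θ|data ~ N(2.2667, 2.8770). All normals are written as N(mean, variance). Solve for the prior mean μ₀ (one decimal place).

With known observation variance, the Normal–Normal posterior has precision τ_n = τ₀ + n/σ² and mean μ_n = (τ₀μ₀ + (n/σ²)x̄)/τ_n.
Here τ₀ = 1/74.0 = 0.013514 and τ_data = 15/44.9 = 0.334076, so τ_n = 0.347590.
Rearranging for μ₀: μ₀ = (μ_n·τ_n − τ_data·x̄)/τ₀ = (2.2667·0.347590 − 0.334076·2.5) / 0.013514 = -0.047308/0.013514 ≈ -3.5.

μ₀ = -3.5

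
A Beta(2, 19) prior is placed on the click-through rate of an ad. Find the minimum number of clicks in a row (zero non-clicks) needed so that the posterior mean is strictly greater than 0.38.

k = 10

After k clicks and 0 non-clicks the posterior is Beta(2+k, 19), with mean (2+k)/(2+19+k).
Set (2+k)/(21+k) > 0.38 and solve: k > (0.38·21 − 2)/(1 − 0.38) = 9.645.
The smallest integer exceeding 9.645 is 10, and checking k=10: (12)/(31) = 0.3871 > 0.38.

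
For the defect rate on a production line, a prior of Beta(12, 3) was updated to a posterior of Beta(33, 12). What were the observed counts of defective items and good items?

21 defective items and 9 good items

A Beta(a, b) prior with s successes and f failures in binomial data gives a Beta(a+s, b+f) posterior.
So s = 33 − 12 = 21 and f = 12 − 3 = 9.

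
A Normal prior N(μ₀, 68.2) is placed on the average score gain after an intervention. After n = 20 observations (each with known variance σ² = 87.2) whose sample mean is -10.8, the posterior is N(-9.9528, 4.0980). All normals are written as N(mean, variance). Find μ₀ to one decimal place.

μ₀ = 3.3

The posterior mean is a precision-weighted average: μ_n = (τ₀μ₀ + τ_data·x̄)/(τ₀+τ_data), with τ₀=1/σ₀² and τ_data=n/σ².
Here τ₀ = 1/68.2 = 0.014663 and τ_data = 20/87.2 = 0.229358, so τ_n = 0.244021.
Rearranging for μ₀: μ₀ = (μ_n·τ_n − τ_data·x̄)/τ₀ = (-9.9528·0.244021 − 0.229358·-10.8) / 0.014663 = 0.048374/0.014663 ≈ 3.3.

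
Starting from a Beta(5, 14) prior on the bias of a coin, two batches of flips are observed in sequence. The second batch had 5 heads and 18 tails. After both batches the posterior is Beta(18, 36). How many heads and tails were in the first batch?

Sequential conjugate updates are equivalent to a single update on the pooled data, so total successes = posterior α − prior α and total failures = posterior β − prior β.
Total across both batches: 18−5=13 heads, 36−14=22 tails.
Subtract the second batch: 13−5=8 heads and 22−18=4 tails.

8 heads and 4 tails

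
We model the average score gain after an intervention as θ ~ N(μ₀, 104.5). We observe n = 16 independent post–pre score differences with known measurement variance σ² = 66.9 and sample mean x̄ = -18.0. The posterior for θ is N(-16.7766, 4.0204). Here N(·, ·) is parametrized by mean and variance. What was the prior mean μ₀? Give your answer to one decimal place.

μ₀ = 13.8

With known observation variance, the Normal–Normal posterior has precision τ_n = τ₀ + n/σ² and mean μ_n = (τ₀μ₀ + (n/σ²)x̄)/τ_n.
Here τ₀ = 1/104.5 = 0.009569 and τ_data = 16/66.9 = 0.239163, so τ_n = 0.248732.
Rearranging for μ₀: μ₀ = (μ_n·τ_n − τ_data·x̄)/τ₀ = (-16.7766·0.248732 − 0.239163·-18.0) / 0.009569 = 0.132057/0.009569 ≈ 13.8.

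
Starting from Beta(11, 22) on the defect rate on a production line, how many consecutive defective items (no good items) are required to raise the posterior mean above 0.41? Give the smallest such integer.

k = 5

After k defective items and 0 good items the posterior is Beta(11+k, 22), with mean (11+k)/(11+22+k).
Set (11+k)/(33+k) > 0.41 and solve: k > (0.41·33 − 11)/(1 − 0.41) = 4.288.
The smallest integer exceeding 4.288 is 5, and checking k=5: (16)/(38) = 0.4211 > 0.41.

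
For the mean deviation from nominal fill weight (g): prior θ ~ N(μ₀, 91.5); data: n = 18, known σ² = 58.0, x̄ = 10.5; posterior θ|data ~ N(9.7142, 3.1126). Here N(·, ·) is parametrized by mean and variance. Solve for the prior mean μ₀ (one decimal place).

μ₀ = -12.6

The posterior mean is a precision-weighted average: μ_n = (τ₀μ₀ + τ_data·x̄)/(τ₀+τ_data), with τ₀=1/σ₀² and τ_data=n/σ².
Here τ₀ = 1/91.5 = 0.010929 and τ_data = 18/58.0 = 0.310345, so τ_n = 0.321274.
Rearranging for μ₀: μ₀ = (μ_n·τ_n − τ_data·x̄)/τ₀ = (9.7142·0.321274 − 0.310345·10.5) / 0.010929 = -0.137703/0.010929 ≈ -12.6.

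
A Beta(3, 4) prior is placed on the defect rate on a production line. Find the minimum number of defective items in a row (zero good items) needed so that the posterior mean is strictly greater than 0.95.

k = 74

After k defective items and 0 good items the posterior is Beta(3+k, 4), with mean (3+k)/(3+4+k).
Set (3+k)/(7+k) > 0.95 and solve: k > (0.95·7 − 3)/(1 − 0.95) = 73.000.
The smallest integer exceeding 73.000 is 74.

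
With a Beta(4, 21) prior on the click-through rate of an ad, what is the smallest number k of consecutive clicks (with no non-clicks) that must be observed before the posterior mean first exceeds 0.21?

k = 2

After k clicks and 0 non-clicks the posterior is Beta(4+k, 21), with mean (4+k)/(4+21+k).
Set (4+k)/(25+k) > 0.21 and solve: k > (0.21·25 − 4)/(1 − 0.21) = 1.582.
The smallest integer exceeding 1.582 is 2.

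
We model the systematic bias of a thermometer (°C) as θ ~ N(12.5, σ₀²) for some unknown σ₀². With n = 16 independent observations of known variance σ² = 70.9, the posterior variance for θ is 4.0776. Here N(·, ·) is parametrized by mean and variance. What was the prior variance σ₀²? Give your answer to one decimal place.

σ₀² = 51.1

Posterior precision equals prior precision plus data precision: 1/σ_n² = 1/σ₀² + n/σ².
So 1/σ₀² = 1/4.0776 − 16/70.9 = 0.245242 − 0.225670 = 0.019572.
Hence σ₀² = 1/0.019572 ≈ 51.1.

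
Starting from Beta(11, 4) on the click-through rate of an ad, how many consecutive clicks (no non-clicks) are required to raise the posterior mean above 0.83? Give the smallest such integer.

k = 9

After k clicks and 0 non-clicks the posterior is Beta(11+k, 4), with mean (11+k)/(11+4+k).
Set (11+k)/(15+k) > 0.83 and solve: k > (0.83·15 − 11)/(1 − 0.83) = 8.529.
The smallest integer exceeding 8.529 is 9, and checking k=9: (20)/(24) = 0.8333 > 0.83.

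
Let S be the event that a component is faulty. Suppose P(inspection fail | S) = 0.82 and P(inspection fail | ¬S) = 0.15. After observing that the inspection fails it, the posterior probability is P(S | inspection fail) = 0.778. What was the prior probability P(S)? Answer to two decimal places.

P(S) = 0.39

In odds form, posterior odds = prior odds × likelihood ratio, so prior odds = posterior odds ÷ LR.
Posterior odds = 0.778/(1−0.778) = 3.5045. LR = 0.82/0.15 = 5.4667.
Prior odds = 3.5045/5.4667 = 0.6411, so P(S) = 0.6411/(1+0.6411) ≈ 0.39.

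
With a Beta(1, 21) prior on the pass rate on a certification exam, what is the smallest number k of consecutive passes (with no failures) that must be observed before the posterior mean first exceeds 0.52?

After k passes and 0 failures the posterior is Beta(1+k, 21), with mean (1+k)/(1+21+k).
Set (1+k)/(22+k) > 0.52 and solve: k > (0.52·22 − 1)/(1 − 0.52) = 21.750.
The smallest integer exceeding 21.750 is 22.

k = 22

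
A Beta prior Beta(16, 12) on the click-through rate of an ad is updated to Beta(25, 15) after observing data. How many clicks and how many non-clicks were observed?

A Beta(α, β) prior with s successes and f failures in binomial data gives a Beta(α+s, β+f) posterior.
So s = 25 − 16 = 9 and f = 15 − 12 = 3.

9 clicks and 3 non-clicks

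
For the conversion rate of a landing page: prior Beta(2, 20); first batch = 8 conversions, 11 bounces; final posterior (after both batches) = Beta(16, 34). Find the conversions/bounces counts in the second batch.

Because Beta–binomial updating is additive in the counts, the combined data contributed (α_post−α_prior, β_post−β_prior) successes and failures.
Total across both batches: 16−2=14 conversions, 34−20=14 bounces.
Subtract the first batch: 14−8=6 conversions and 14−11=3 bounces.

6 conversions and 3 bounces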